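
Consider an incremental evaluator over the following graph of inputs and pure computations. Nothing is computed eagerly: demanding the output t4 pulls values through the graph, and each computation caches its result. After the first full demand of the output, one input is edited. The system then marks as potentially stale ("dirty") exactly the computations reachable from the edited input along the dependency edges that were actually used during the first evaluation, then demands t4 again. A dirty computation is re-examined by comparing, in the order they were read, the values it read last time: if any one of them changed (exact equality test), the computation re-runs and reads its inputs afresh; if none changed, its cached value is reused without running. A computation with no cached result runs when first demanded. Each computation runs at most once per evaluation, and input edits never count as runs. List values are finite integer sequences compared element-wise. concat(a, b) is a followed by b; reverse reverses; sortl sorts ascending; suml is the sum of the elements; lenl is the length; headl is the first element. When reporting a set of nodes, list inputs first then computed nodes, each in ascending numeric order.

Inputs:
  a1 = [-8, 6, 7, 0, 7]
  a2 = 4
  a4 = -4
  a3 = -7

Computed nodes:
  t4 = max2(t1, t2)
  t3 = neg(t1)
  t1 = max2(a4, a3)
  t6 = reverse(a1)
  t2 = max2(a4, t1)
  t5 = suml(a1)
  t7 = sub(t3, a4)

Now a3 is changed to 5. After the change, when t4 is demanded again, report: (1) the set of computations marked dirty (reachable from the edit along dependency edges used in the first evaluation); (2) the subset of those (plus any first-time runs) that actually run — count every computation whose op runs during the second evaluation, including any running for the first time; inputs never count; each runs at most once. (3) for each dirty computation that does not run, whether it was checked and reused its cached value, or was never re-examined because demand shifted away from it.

Dirty set: t1, t2, t4.
Run set: t1, t2, t4 (3 run).
All dirty computations ended up running.

Initial pass — values computed on the first demand:
  t1 = max2(-4, -7) = -4
  t2 = max2(-4, -4) = -4
  t4 = max2(-4, -4) = -4

Second demand — change propagation:
  t1: re-runs because a3 -7->5; new result 5.
  t2: re-runs because t1 -4->5; new result 5.
  t4: re-runs because t1 -4->5; t2 -4->5; new result 5.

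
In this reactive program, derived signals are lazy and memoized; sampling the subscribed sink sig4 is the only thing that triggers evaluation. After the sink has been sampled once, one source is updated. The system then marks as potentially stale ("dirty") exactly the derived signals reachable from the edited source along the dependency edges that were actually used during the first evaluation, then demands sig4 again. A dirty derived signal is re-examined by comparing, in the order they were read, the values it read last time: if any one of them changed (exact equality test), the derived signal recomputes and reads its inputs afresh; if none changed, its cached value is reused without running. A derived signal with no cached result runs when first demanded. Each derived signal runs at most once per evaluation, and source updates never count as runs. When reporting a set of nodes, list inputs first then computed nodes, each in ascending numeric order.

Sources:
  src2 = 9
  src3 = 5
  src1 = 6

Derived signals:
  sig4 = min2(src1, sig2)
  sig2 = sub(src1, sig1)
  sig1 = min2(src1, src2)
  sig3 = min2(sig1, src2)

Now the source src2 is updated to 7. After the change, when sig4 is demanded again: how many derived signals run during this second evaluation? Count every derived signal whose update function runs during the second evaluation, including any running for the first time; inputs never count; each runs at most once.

1 derived signals run: sig1.
Note the absorption at sig1: it re-runs yet its value is the same, leaving the output's value untouched.

First demand of the output computes:
  sig1 = min2(6, 9) = 6
  sig2 = sub(6, 6) = 0
  sig4 = min2(6, 0) = 0

After the edit, cleaning proceeds:
  sig1: a read changed (src2 9->7) — executes, giving 6 — identical to its old value.
  sig2: dirty, but its reads are unchanged (src1 unchanged, sig1 unchanged); cached 0 stands.
  sig4: dirty, but its reads are unchanged (src1 unchanged, sig2 unchanged); cached 0 stands.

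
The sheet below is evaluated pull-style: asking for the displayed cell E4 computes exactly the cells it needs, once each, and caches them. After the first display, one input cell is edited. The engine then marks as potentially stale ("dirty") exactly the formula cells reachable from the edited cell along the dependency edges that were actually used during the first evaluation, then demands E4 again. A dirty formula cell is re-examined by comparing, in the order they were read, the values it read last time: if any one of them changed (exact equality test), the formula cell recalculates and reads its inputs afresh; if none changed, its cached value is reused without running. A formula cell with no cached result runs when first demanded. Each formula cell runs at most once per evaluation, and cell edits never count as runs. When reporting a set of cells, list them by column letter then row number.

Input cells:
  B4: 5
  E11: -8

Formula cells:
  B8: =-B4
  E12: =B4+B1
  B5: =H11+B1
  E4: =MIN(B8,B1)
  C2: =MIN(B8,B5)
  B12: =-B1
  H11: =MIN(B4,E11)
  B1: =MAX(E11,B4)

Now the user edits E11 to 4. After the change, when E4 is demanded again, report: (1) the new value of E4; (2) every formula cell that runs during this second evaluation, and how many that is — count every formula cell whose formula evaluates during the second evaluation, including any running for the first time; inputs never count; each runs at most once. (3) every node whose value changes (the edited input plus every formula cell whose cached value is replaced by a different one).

First demand of the output computes:
  B1 = MAX(-8, 5) = 5
  B8 = -(5) = -5
  E4 = MIN(-5, 5) = -5

After the edit, cleaning proceeds:
  B1: a read changed (E11 -8->4) — executes, giving 5 — identical to its old value.
  E4: dirty, but its reads are unchanged (B8 unchanged, B1 unchanged); cached -5 stands.

Note the absorption at B1: it re-runs yet its value is the same, leaving the output's value untouched.

Demanding E4 again yields -5.
1 formula cells run: B1.
The nodes whose values change: E11.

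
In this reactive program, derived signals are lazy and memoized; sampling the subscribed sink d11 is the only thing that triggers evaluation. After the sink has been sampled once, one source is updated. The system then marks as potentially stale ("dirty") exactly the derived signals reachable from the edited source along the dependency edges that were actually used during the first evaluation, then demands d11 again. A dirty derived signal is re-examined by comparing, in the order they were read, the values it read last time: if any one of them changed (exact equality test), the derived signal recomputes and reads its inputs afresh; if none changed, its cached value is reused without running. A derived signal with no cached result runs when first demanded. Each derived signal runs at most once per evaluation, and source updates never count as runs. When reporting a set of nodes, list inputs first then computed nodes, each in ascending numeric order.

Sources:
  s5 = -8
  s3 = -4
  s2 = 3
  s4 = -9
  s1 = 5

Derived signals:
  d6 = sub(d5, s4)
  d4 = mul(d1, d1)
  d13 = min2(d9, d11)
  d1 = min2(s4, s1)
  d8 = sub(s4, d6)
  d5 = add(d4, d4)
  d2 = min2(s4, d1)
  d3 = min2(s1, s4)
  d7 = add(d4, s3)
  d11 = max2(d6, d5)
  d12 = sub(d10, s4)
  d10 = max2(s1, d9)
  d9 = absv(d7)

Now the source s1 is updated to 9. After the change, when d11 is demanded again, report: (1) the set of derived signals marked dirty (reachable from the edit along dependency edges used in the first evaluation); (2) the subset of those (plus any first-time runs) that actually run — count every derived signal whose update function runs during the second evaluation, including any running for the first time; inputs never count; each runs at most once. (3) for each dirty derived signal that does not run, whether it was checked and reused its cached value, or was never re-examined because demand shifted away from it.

The edit dirties: d1, d4, d5, d6, d11.
1 derived signals run: d1.
Cache hits after checking: d4, d5, d6, d11.
Note the absorption at d1: it re-runs yet its value is the same, leaving the output's value untouched.

First demand of the output computes:
  d1 = min2(-9, 5) = -9
  d4 = mul(-9, -9) = 81
  d5 = add(81, 81) = 162
  d6 = sub(162, -9) = 171
  d11 = max2(171, 162) = 171

After the edit, cleaning proceeds:
  d1: a read changed (s1 5->9) — executes, giving -9 — identical to its old value.
  d4: dirty, but its reads are unchanged (d1 unchanged, d1 unchanged); cached 81 stands.
  d5: dirty, but its reads are unchanged (d4 unchanged, d4 unchanged); cached 162 stands.
  d6: dirty, but its reads are unchanged (d5 unchanged, s4 unchanged); cached 171 stands.
  d11: dirty, but its reads are unchanged (d6 unchanged, d5 unchanged); cached 171 stands.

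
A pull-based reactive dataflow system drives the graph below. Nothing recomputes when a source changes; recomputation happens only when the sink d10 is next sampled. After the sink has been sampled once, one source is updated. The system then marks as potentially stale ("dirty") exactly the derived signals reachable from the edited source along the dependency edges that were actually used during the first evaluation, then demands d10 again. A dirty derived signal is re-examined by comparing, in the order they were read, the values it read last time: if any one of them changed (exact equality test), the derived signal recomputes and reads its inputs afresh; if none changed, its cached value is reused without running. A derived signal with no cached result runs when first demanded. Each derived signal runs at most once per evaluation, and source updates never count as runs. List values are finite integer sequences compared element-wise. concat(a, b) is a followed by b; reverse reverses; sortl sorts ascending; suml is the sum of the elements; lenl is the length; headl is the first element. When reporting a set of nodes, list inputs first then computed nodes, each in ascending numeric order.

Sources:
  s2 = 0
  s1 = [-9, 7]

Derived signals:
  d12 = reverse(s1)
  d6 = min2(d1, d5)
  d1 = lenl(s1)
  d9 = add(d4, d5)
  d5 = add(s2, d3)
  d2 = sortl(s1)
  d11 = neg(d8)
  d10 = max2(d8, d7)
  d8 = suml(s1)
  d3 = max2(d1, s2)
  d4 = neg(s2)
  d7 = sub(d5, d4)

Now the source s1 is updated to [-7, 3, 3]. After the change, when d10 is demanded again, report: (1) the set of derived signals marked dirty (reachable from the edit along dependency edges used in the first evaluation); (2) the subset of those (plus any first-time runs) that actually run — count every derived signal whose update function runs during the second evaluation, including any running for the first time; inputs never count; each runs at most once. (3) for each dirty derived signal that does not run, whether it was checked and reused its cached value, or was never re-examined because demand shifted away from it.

First evaluation (everything demanded from the output):
  d1 = lenl([-9, 7]) = 2
  d3 = max2(2, 0) = 2
  d4 = neg(0) = 0
  d5 = add(0, 2) = 2
  d7 = sub(2, 0) = 2
  d8 = suml([-9, 7]) = -2
  d10 = max2(-2, 2) = 2

Propagation after the edit:
  d1: runs — s1 [-9, 7]->[-7, 3, 3]; result 3.
  d3: runs — d1 2->3; result 3.
  d5: runs — d3 2->3; result 3.
  d7: runs — d5 2->3; result 3.
  d8: runs — s1 [-9, 7]->[-7, 3, 3]; result -1.
  d10: runs — d8 -2->-1; d7 2->3; result 3.

Marked dirty: d1, d3, d5, d7, d8, d10.
Derived signals that run: d1, d3, d5, d7, d8, d10 — 6 in total.
Every dirty derived signal ran.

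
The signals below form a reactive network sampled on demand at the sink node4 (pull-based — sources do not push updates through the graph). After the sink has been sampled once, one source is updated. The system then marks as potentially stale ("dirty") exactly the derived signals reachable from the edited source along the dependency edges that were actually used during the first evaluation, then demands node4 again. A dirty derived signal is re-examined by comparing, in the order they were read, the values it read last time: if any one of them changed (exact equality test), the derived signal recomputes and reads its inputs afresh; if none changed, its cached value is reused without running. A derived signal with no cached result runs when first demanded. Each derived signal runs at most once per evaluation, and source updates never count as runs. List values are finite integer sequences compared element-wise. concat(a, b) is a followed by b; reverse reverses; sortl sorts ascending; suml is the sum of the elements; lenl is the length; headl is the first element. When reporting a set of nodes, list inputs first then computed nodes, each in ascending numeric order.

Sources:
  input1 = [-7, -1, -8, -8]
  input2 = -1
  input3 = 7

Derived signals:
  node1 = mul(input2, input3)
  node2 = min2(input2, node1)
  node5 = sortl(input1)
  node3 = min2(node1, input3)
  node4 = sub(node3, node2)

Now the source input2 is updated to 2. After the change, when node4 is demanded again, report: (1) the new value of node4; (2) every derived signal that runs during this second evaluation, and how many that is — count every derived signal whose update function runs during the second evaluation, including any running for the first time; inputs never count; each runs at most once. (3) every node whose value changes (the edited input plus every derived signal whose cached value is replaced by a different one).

Initial pass — values computed on the first demand:
  node1 = mul(-1, 7) = -7
  node2 = min2(-1, -7) = -7
  node3 = min2(-7, 7) = -7
  node4 = sub(-7, -7) = 0

Second demand — change propagation:
  node1: re-runs because input2 -1->2; new result 14.
  node2: re-runs because input2 -1->2; node1 -7->14; new result 2.
  node3: re-runs because node1 -7->14; new result 7.
  node4: re-runs because node3 -7->7; node2 -7->2; new result 5.

node4 now evaluates to 5.
Run set: node1, node2, node3, node4 (4 run).
Changed values: input2, node1, node2, node3, node4.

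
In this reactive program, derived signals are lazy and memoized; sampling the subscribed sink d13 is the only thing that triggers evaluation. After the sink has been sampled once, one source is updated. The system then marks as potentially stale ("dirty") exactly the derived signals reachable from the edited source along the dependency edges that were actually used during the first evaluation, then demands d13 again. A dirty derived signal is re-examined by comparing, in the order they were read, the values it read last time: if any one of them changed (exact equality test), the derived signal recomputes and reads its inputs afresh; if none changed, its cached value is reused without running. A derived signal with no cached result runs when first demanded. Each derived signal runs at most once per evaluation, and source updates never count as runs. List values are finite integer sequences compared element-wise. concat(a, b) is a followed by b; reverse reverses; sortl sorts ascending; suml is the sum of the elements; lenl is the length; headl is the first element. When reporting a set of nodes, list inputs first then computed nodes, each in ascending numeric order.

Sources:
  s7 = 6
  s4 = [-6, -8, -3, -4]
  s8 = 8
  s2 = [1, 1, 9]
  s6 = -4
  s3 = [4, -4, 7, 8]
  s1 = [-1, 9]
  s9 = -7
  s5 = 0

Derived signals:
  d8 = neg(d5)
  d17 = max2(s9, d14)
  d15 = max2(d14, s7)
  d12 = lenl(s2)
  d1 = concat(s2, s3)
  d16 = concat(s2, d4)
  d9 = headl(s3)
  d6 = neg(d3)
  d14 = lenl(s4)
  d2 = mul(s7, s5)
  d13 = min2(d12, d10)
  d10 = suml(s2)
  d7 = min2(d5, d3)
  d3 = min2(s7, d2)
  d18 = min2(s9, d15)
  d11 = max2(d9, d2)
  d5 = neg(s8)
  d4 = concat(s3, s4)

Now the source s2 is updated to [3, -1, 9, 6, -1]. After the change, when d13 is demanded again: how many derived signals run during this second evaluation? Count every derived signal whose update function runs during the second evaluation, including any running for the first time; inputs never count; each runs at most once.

3 derived signals run: d10, d12, d13.

First demand of the output computes:
  d10 = suml([1, 1, 9]) = 11
  d12 = lenl([1, 1, 9]) = 3
  d13 = min2(3, 11) = 3

After the edit, cleaning proceeds:
  d10: a read changed (s2 [1, 1, 9]->[3, -1, 9, 6, -1]) — executes, giving 16.
  d12: a read changed (s2 [1, 1, 9]->[3, -1, 9, 6, -1]) — executes, giving 5.
  d13: a read changed (d12 3->5; d10 11->16) — executes, giving 5.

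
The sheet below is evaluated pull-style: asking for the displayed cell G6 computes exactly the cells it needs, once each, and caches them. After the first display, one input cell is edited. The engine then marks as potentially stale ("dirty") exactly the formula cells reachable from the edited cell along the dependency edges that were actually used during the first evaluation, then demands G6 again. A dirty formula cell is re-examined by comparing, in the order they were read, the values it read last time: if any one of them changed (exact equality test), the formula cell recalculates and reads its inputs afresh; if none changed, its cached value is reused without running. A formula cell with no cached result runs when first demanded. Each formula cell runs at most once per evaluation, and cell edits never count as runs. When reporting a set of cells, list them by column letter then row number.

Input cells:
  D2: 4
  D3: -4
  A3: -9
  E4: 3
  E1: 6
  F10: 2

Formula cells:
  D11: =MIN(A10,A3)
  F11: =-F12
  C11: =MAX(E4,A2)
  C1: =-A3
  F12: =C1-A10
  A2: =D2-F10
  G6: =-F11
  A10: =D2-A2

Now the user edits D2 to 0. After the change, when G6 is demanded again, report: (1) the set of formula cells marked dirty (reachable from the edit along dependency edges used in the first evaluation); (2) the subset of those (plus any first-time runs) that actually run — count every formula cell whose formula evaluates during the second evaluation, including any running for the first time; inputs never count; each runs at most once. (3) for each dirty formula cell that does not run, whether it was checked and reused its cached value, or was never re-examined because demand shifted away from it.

The edit dirties: A2, A10, F11, F12, G6.
2 formula cells run: A2, A10.
Cache hits after checking: F11, F12, G6.
Note the absorption at A10: it re-runs yet its value is the same, leaving the output's value untouched.

First demand of the output computes:
  A2 = 4 - 2 = 2
  A10 = 4 - 2 = 2
  C1 = -(-9) = 9
  F12 = 9 - 2 = 7
  F11 = -(7) = -7
  G6 = -(-7) = 7

After the edit, cleaning proceeds:
  A2: a read changed (D2 4->0) — executes, giving -2.
  A10: a read changed (D2 4->0; A2 2->-2) — executes, giving 2 — identical to its old value.
  F12: dirty, but its reads are unchanged (C1 unchanged, A10 unchanged); cached 7 stands.
  F11: dirty, but its reads are unchanged (F12 unchanged); cached -7 stands.
  G6: dirty, but its reads are unchanged (F11 unchanged); cached 7 stands.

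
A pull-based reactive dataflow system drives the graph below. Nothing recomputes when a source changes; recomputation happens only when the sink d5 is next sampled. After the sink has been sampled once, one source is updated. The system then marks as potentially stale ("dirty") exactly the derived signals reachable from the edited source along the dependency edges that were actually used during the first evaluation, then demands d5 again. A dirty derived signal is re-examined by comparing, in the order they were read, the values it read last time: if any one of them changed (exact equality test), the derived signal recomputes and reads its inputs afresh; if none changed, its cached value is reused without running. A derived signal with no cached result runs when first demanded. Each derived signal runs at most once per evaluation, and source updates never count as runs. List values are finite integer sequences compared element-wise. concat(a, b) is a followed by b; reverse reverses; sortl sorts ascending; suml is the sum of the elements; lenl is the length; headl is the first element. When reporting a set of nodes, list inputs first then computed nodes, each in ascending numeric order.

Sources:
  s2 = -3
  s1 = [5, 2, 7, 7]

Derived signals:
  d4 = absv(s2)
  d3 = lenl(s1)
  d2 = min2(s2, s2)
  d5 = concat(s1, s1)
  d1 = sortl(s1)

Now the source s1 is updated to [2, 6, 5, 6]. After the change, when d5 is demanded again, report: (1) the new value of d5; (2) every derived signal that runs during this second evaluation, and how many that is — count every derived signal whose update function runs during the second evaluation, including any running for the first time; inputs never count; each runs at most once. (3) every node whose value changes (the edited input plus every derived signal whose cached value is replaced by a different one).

New value of d5: [2, 6, 5, 6, 2, 6, 5, 6].
Derived signals that run: d5 — 1 in total.
Values that change: s1, d5.

First evaluation (everything demanded from the output):
  d5 = concat([5, 2, 7, 7], [5, 2, 7, 7]) = [5, 2, 7, 7, 5, 2, 7, 7]

Propagation after the edit:
  d5: runs — s1 [5, 2, 7, 7]->[2, 6, 5, 6]; s1 [5, 2, 7, 7]->[2, 6, 5, 6]; result [2, 6, 5, 6, 2, 6, 5, 6].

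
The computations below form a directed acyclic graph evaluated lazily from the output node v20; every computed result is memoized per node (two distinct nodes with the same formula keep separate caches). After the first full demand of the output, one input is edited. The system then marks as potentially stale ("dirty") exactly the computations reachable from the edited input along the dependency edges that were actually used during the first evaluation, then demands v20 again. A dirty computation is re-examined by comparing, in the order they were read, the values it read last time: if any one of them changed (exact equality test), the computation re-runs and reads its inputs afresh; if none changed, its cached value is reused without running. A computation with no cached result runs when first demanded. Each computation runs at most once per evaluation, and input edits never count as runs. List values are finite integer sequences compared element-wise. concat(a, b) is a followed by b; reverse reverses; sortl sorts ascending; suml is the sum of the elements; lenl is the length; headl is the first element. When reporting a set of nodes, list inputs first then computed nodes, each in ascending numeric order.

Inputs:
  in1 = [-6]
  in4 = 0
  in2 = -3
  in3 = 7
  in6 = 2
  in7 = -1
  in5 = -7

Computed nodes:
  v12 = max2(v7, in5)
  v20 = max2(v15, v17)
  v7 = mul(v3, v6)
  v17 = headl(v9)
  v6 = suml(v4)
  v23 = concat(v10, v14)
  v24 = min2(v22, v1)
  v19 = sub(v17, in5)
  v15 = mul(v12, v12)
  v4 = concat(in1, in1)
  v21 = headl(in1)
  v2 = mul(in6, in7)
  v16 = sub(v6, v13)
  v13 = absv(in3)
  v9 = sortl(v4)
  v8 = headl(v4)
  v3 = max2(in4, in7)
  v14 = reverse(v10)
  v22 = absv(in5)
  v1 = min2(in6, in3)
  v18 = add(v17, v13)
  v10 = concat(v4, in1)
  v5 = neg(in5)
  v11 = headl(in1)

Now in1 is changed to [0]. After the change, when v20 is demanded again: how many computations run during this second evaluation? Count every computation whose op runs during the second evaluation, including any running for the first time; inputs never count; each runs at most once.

6 computations run: v4, v6, v7, v9, v17, v20.
Note where the cutoff bites: v12 is checked, finds nothing changed, and keeps its cache.

First demand of the output computes:
  v3 = max2(0, -1) = 0
  v4 = concat([-6], [-6]) = [-6, -6]
  v6 = suml([-6, -6]) = -12
  v7 = mul(0, -12) = 0
  v9 = sortl([-6, -6]) = [-6, -6]
  v12 = max2(0, -7) = 0
  v15 = mul(0, 0) = 0
  v17 = headl([-6, -6]) = -6
  v20 = max2(0, -6) = 0

After the edit, cleaning proceeds:
  v4: a read changed (in1 [-6]->[0]; in1 [-6]->[0]) — executes, giving [0, 0].
  v6: a read changed (v4 [-6, -6]->[0, 0]) — executes, giving 0.
  v7: a read changed (v6 -12->0) — executes, giving 0 — identical to its old value.
  v9: a read changed (v4 [-6, -6]->[0, 0]) — executes, giving [0, 0].
  v12: dirty, but its reads are unchanged (v7 unchanged, in5 unchanged); cached 0 stands.
  v15: dirty, but its reads are unchanged (v12 unchanged, v12 unchanged); cached 0 stands.
  v17: a read changed (v9 [-6, -6]->[0, 0]) — executes, giving 0.
  v20: a read changed (v17 -6->0) — executes, giving 0 — identical to its old value.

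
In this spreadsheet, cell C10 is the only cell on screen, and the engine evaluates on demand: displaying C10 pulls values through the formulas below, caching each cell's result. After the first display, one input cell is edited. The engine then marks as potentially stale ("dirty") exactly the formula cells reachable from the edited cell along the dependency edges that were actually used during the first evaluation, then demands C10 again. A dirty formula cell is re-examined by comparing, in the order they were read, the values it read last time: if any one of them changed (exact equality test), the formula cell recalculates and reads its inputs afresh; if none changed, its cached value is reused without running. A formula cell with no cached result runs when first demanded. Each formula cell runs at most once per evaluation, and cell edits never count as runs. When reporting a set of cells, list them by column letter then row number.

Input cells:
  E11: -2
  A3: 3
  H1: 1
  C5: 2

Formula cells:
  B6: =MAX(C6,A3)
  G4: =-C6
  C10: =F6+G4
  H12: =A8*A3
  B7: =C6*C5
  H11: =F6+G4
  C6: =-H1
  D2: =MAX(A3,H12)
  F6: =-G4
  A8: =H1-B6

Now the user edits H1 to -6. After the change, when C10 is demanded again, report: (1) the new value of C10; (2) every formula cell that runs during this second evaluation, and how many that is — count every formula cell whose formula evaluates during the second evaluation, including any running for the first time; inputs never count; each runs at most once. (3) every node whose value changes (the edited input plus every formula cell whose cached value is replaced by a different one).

Initial pass — values computed on the first demand:
  C6 = -(1) = -1
  G4 = -(-1) = 1
  F6 = -(1) = -1
  C10 = -1 + 1 = 0

Second demand — change propagation:
  C6: re-runs because H1 1->-6; new result 6.
  G4: re-runs because C6 -1->6; new result -6.
  F6: re-runs because G4 1->-6; new result 6.
  C10: re-runs because F6 -1->6; G4 1->-6; new result 0 (unchanged).

C10 now evaluates to 0.
Run set: C6, C10, F6, G4 (4 run).
Changed values: C6, F6, G4, H1.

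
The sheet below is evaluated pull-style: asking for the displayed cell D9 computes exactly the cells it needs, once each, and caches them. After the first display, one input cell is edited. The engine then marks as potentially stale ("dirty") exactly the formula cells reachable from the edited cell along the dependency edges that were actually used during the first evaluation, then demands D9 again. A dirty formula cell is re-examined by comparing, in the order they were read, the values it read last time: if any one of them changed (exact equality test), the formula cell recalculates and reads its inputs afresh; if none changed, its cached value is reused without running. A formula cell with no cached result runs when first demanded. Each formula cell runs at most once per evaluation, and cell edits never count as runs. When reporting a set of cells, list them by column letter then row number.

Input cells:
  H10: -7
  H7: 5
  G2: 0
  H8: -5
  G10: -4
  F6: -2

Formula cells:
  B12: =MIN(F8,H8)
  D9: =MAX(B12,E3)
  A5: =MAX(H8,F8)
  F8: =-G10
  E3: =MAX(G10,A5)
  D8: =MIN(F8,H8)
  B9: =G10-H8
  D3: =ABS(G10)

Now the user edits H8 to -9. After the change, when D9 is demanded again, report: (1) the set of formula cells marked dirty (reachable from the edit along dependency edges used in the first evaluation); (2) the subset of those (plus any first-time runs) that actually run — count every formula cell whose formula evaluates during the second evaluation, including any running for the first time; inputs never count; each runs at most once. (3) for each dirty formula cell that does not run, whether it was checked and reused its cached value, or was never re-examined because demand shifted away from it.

First demand of the output computes:
  F8 = -(-4) = 4
  A5 = MAX(-5, 4) = 4
  B12 = MIN(4, -5) = -5
  E3 = MAX(-4, 4) = 4
  D9 = MAX(-5, 4) = 4

After the edit, cleaning proceeds:
  A5: a read changed (H8 -5->-9) — executes, giving 4 — identical to its old value.
  B12: a read changed (H8 -5->-9) — executes, giving -9.
  E3: dirty, but its reads are unchanged (G10 unchanged, A5 unchanged); cached 4 stands.
  D9: a read changed (B12 -5->-9) — executes, giving 4 — identical to its old value.

Note where the cutoff bites: E3 is checked, finds nothing changed, and keeps its cache.

The edit dirties: A5, B12, D9, E3.
3 formula cells run: A5, B12, D9.
Cache hits after checking: E3.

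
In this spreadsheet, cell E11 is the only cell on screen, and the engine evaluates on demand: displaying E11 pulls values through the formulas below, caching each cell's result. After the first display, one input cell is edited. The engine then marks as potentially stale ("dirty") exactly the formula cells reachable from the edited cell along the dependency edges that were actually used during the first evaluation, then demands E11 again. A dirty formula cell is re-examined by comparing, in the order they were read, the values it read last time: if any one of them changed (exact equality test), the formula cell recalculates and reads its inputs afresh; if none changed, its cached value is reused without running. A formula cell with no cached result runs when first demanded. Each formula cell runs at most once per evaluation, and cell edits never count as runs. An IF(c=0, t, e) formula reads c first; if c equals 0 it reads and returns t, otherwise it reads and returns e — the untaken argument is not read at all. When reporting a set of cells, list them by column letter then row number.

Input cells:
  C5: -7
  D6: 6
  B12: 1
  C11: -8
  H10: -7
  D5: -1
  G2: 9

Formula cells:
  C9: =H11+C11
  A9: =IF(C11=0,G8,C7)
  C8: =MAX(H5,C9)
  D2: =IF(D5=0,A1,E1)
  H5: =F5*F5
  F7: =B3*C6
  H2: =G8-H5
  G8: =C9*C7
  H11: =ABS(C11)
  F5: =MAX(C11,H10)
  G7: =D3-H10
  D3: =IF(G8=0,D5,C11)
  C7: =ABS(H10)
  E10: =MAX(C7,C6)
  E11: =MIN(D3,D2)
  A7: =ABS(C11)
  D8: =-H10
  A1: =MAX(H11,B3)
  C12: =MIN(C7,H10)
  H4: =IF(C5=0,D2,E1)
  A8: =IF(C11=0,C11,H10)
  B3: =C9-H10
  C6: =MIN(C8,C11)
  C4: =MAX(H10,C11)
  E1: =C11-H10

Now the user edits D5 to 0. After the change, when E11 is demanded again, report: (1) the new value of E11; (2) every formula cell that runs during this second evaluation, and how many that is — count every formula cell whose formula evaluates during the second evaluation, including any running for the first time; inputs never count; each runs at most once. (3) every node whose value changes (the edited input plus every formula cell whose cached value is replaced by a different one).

Initial pass — values computed on the first demand:
  C7 = ABS(-7) = 7
  E1 = -8 - -7 = -1
  D2 = IF(D5=0: D5=-1 -> else branch E1) = -1
  H11 = ABS(-8) = 8
  C9 = 8 + -8 = 0
  G8 = 0 * 7 = 0
  D3 = IF(G8=0: G8=0 -> then branch D5) = -1
  E11 = MIN(-1, -1) = -1

Second demand — change propagation:
  B3: newly demanded (no cache) — executes and yields 7.
  A1: newly demanded (no cache) — executes and yields 8.
  D2: re-runs because D5 -1->0; new result 8.
  D3: re-runs because D5 -1->0; new result 0.
  E11: re-runs because D3 -1->0; D2 -1->8; new result 0.

The important point: the flipped condition pulls in fresh nodes; A1, B3 run for the first time.

E11 now evaluates to 0.
Run set: A1, B3, D2, D3, E11 (5 run).
Changed values: D2, D3, D5, E11.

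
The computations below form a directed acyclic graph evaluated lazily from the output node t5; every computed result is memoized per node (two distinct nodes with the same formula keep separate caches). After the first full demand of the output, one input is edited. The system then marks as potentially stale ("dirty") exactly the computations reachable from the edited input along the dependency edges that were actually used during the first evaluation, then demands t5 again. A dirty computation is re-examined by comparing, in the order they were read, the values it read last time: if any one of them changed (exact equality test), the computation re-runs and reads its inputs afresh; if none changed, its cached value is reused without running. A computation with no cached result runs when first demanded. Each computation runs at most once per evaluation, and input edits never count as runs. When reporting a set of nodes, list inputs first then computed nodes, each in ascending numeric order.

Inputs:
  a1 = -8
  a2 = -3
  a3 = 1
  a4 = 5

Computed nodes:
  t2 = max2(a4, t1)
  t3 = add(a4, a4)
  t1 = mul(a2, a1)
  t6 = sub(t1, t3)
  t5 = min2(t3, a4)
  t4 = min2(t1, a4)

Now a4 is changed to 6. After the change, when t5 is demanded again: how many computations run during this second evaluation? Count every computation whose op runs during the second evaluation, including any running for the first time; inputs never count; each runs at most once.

2 computations run: t3, t5.

First demand of the output computes:
  t3 = add(5, 5) = 10
  t5 = min2(10, 5) = 5

After the edit, cleaning proceeds:
  t3: a read changed (a4 5->6; a4 5->6) — executes, giving 12.
  t5: a read changed (t3 10->12; a4 5->6) — executes, giving 6.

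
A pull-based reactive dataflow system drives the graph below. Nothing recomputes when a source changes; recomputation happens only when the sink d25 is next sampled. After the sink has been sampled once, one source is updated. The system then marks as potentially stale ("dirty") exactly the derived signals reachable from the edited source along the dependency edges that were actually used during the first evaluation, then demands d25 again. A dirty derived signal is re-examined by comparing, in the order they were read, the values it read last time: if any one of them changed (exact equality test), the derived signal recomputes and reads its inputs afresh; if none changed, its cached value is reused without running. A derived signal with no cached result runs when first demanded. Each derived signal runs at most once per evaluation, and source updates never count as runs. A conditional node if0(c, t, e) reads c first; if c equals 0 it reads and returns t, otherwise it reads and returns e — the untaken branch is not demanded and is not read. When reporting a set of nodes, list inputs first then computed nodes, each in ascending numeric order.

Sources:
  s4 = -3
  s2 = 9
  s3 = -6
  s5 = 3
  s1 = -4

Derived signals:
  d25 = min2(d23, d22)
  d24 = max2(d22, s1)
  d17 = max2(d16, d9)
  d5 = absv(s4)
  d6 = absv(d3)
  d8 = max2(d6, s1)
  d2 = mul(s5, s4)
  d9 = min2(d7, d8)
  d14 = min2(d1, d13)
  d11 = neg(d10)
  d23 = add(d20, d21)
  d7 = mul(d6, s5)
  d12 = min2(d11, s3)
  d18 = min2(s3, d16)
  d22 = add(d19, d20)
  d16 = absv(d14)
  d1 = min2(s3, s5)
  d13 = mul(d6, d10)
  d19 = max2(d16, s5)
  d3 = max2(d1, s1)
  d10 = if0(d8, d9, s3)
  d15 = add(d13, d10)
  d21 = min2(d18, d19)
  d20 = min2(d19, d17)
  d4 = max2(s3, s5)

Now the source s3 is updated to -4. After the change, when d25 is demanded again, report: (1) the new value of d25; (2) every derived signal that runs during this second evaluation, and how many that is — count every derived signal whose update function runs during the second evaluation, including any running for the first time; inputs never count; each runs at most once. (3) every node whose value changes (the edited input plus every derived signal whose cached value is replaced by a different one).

New value of d25: 12.
Derived signals that run: d1, d3, d10, d13, d14, d16, d17, d18, d19, d20, d21, d22, d23, d25 — 14 in total.
Values that change: s3, d1, d10, d13, d14, d16, d17, d18, d19, d20, d21, d22, d23, d25.
Key observation: the cutoff stops propagation at d6 — its inputs' values are unchanged, so it reuses its cache.

First evaluation (everything demanded from the output):
  d1 = min2(-6, 3) = -6
  d3 = max2(-6, -4) = -4
  d6 = absv(-4) = 4
  d7 = mul(4, 3) = 12
  d8 = max2(4, -4) = 4
  d9 = min2(12, 4) = 4
  d10 = if0(d8=4 -> else branch s3) = -6
  d13 = mul(4, -6) = -24
  d14 = min2(-6, -24) = -24
  d16 = absv(-24) = 24
  d17 = max2(24, 4) = 24
  d18 = min2(-6, 24) = -6
  d19 = max2(24, 3) = 24
  d20 = min2(24, 24) = 24
  d21 = min2(-6, 24) = -6
  d22 = add(24, 24) = 48
  d23 = add(24, -6) = 18
  d25 = min2(18, 48) = 18

Propagation after the edit:
  d1: runs — s3 -6->-4; result -4.
  d3: runs — d1 -6->-4; result -4 (same value as before).
  d6: checked — values it read are unchanged (d3 unchanged); reused cached 4 without running.
  d7: checked — values it read are unchanged (d6 unchanged, s5 unchanged); reused cached 12 without running.
  d8: checked — values it read are unchanged (d6 unchanged, s1 unchanged); reused cached 4 without running.
  d9: checked — values it read are unchanged (d7 unchanged, d8 unchanged); reused cached 4 without running.
  d10: runs — s3 -6->-4; result -4.
  d13: runs — d10 -6->-4; result -16.
  d14: runs — d1 -6->-4; d13 -24->-16; result -16.
  d16: runs — d14 -24->-16; result 16.
  d17: runs — d16 24->16; result 16.
  d18: runs — s3 -6->-4; d16 24->16; result -4.
  d19: runs — d16 24->16; result 16.
  d20: runs — d19 24->16; d17 24->16; result 16.
  d21: runs — d18 -6->-4; d19 24->16; result -4.
  d22: runs — d19 24->16; d20 24->16; result 32.
  d23: runs — d20 24->16; d21 -6->-4; result 12.
  d25: runs — d23 18->12; d22 48->32; result 12.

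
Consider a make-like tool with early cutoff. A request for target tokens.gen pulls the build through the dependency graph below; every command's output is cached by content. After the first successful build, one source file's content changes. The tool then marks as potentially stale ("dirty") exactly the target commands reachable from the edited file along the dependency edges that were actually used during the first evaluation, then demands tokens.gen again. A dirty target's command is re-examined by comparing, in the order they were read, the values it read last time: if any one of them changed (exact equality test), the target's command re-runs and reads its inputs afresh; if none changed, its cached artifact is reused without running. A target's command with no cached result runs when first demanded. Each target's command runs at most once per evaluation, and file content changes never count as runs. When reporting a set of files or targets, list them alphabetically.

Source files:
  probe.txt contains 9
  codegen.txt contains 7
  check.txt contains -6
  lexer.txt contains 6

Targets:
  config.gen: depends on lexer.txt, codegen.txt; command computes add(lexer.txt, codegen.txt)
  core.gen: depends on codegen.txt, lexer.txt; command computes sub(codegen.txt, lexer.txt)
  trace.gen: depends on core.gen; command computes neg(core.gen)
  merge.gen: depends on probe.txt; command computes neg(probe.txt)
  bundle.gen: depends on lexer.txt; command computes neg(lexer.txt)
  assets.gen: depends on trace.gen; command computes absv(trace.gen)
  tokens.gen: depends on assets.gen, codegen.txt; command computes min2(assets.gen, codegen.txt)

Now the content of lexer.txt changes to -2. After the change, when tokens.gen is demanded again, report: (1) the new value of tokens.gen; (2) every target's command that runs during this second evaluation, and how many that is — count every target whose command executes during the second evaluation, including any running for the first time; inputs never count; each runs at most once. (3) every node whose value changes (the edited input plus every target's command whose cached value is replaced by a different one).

Demanding tokens.gen again yields 7.
4 target commands run: assets.gen, core.gen, tokens.gen, trace.gen.
The nodes whose values change: assets.gen, core.gen, lexer.txt, tokens.gen, trace.gen.

First demand of the output computes:
  core.gen = sub(7, 6) = 1
  trace.gen = neg(1) = -1
  assets.gen = absv(-1) = 1
  tokens.gen = min2(1, 7) = 1

After the edit, cleaning proceeds:
  core.gen: a read changed (lexer.txt 6->-2) — executes, giving 9.
  trace.gen: a read changed (core.gen 1->9) — executes, giving -9.
  assets.gen: a read changed (trace.gen -1->-9) — executes, giving 9.
  tokens.gen: a read changed (assets.gen 1->9) — executes, giving 7.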